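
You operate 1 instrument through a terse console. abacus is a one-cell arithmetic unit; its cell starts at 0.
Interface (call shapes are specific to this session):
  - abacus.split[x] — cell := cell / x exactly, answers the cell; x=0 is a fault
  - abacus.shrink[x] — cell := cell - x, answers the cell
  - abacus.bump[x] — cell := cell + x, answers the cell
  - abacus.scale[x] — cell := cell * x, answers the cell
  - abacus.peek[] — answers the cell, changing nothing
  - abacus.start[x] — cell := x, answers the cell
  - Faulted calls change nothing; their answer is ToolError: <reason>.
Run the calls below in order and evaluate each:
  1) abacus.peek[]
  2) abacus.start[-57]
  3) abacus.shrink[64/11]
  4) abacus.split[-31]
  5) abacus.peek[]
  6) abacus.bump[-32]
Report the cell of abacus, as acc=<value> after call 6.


Answer: acc=-10221/341

Derivation:
→ abacus.peek()
← 0
→ abacus.start(x: -57)
← -57
→ abacus.shrink(x: 64/11)
← -691/11
→ abacus.split(x: -31)
← 691/341
→ abacus.peek()
← 691/341
→ abacus.bump(x: -32)
← -10221/341


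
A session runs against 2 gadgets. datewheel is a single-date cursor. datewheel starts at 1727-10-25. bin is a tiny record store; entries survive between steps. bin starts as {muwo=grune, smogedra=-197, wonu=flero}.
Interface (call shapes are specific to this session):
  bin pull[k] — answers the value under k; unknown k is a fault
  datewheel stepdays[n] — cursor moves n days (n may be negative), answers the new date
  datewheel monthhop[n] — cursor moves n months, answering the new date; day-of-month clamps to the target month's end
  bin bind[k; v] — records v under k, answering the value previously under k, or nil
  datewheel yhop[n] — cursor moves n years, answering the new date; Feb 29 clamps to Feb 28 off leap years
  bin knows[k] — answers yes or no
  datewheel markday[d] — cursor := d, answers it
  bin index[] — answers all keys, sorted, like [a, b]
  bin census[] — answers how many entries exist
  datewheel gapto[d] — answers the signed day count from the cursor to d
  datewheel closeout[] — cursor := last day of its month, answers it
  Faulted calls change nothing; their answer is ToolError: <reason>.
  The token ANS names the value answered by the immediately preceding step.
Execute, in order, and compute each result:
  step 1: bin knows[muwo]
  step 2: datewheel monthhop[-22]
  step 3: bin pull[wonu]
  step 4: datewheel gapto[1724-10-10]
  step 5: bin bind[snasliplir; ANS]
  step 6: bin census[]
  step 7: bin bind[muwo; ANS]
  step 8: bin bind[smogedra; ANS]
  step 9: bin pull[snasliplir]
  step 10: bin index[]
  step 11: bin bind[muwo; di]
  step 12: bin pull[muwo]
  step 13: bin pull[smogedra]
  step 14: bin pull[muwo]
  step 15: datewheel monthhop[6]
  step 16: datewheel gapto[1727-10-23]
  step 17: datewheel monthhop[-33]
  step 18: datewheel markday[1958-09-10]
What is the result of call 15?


Answer: 1726-06-25

Derivation:
-> bin knows(muwo)
<- yes
-> datewheel monthhop(-22)
<- 1725-12-25
-> bin pull(wonu)
<- flero
-> datewheel gapto(1724-10-10)
<- -441
-> bin bind(snasliplir, ANS)
<- nil
-> bin census()
<- 4
-> bin bind(muwo, ANS)
<- grune
-> bin bind(smogedra, ANS)
<- -197
-> bin pull(snasliplir)
<- -441
-> bin index()
<- [muwo, smogedra, snasliplir, wonu]
-> bin bind(muwo, di)
<- 4
-> bin pull(muwo)
<- di
-> bin pull(smogedra)
<- grune
-> bin pull(muwo)
<- di
-> datewheel monthhop(6)
<- 1726-06-25
-> datewheel gapto(1727-10-23)
<- 485
-> datewheel monthhop(-33)
<- 1723-09-25
-> datewheel markday(1958-09-10)
<- 1958-09-10


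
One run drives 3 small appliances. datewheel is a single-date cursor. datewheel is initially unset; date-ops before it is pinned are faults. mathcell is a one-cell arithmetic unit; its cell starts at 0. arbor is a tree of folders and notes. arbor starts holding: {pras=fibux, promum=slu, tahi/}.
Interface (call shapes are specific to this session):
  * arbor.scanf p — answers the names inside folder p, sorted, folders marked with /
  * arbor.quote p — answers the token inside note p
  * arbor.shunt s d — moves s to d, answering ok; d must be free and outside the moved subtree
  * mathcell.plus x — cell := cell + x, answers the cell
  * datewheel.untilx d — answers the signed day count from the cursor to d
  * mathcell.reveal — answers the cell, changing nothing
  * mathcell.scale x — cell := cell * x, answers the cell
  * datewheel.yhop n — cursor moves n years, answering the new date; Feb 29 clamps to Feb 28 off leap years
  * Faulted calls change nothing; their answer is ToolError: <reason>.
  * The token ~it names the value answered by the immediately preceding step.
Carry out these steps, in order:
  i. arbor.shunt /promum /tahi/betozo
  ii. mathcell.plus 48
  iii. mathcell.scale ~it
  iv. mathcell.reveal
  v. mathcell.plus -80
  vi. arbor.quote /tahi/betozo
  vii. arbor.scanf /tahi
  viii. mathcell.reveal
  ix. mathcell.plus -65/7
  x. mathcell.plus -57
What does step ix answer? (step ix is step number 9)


Answer: 15503/7

Derivation:
I call arbor.shunt using s=/promum, d=/tahi/betozo: ok.
Then mathcell.plus using x=48, which returns 48.
Then mathcell.scale using x=~it, which returns 2304.
Then mathcell.reveal, and observe 2304.
Now I run mathcell.plus using x=-80, and get 2224.
I invoke arbor.quote using p=/tahi/betozo, — result: slu.
Calling arbor.scanf using p=/tahi, and observe [betozo].
Now I run mathcell.reveal, giving 2224.
I use mathcell.plus using x=-65/7, — result: 15503/7.
Invoking mathcell.plus using x=-57: 15104/7.


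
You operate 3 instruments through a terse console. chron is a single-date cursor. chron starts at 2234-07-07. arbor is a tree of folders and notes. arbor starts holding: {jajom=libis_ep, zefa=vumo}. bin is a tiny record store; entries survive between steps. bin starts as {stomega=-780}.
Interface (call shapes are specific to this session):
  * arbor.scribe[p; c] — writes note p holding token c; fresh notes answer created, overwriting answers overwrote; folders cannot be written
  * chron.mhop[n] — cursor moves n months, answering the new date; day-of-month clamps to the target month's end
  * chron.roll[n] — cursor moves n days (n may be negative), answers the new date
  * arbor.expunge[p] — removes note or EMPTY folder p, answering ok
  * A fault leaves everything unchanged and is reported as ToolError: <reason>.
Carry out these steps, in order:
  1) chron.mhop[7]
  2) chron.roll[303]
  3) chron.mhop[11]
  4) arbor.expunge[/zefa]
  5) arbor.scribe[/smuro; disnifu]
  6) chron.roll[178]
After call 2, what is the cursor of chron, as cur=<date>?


Answer: cur=2235-12-07

Derivation:
~$ mhop n=7
  2235-02-07
~$ roll n=303
  2235-12-07
~$ mhop n=11
  2236-11-07
~$ expunge p=/zefa
  ok
~$ scribe p=/smuro c=disnifu
  created
~$ roll n=178
  2237-05-04


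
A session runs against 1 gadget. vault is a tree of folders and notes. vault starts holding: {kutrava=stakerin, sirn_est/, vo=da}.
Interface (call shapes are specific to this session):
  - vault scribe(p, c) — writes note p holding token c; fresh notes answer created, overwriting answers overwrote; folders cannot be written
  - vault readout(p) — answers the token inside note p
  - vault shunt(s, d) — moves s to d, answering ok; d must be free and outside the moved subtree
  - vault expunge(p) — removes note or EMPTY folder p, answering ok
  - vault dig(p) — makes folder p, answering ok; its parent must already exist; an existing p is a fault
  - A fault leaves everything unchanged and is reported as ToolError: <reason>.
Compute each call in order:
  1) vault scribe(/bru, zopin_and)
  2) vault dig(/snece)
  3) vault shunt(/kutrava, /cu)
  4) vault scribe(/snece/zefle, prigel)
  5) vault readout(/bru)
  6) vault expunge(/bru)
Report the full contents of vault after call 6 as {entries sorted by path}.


% 1. vault scribe(p: /bru, c: zopin_and) == created
% 2. vault dig(p: /snece) == ok
% 3. vault shunt(s: /kutrava, d: /cu) == ok
% 4. vault scribe(p: /snece/zefle, c: prigel) == created
% 5. vault readout(p: /bru) == zopin_and
% 6. vault expunge(p: /bru) == ok

Answer: {cu=stakerin, sirn_est/, snece/, snece/zefle=prigel, vo=da}


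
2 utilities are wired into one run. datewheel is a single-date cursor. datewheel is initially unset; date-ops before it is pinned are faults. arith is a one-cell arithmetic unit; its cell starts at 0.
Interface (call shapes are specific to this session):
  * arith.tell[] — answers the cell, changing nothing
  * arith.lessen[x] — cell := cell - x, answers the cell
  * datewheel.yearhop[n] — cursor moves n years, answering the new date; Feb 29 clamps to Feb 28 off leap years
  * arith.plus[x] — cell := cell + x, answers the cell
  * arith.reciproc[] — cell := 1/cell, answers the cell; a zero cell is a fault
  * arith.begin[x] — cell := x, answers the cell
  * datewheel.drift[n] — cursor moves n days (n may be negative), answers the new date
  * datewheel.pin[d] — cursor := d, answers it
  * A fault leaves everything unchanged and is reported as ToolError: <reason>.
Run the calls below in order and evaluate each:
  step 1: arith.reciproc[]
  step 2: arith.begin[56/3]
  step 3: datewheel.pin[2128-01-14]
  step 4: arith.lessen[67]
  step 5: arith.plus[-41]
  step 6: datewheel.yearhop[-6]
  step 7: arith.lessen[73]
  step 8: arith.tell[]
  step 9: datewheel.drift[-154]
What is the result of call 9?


Answer: 2121-08-13

Derivation:
% reciproc
  ToolError: reciprocal of zero
% begin x→56/3
  56/3
% pin d→2128-01-14
  2128-01-14
% lessen x→67
  -145/3
% plus x→-41
  -268/3
% yearhop n→-6
  2122-01-14
% lessen x→73
  -487/3
% tell
  -487/3
% drift n→-154
  2121-08-13


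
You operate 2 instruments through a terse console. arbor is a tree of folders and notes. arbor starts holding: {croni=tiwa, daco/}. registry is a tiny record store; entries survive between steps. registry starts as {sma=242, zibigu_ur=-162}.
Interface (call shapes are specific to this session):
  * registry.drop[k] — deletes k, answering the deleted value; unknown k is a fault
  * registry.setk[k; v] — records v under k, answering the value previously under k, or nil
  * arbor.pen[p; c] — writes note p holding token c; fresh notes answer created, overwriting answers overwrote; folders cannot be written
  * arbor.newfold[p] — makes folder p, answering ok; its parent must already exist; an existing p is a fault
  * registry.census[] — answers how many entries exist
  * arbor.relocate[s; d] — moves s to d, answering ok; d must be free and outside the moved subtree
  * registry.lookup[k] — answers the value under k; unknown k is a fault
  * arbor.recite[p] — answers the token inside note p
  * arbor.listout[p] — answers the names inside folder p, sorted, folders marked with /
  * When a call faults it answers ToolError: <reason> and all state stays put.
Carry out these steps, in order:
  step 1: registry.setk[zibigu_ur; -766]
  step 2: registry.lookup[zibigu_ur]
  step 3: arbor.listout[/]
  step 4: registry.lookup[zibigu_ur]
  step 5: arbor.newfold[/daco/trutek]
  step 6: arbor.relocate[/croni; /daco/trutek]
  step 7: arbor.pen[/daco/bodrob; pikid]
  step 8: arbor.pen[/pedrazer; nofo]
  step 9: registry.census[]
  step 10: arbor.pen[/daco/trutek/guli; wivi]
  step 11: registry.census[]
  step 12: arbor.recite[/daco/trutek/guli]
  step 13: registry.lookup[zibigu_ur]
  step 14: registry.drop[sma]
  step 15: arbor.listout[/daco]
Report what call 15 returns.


Act: setk[k→zibigu_ur; v→-766]
Obs: -162
Act: lookup[k→zibigu_ur]
Obs: -766
Act: listout[p→/]
Obs: [croni, daco/]
Act: lookup[k→zibigu_ur]
Obs: -766
Act: newfold[p→/daco/trutek]
Obs: ok
Act: relocate[s→/croni; d→/daco/trutek]
Obs: ToolError: exists
Act: pen[p→/daco/bodrob; c→pikid]
Obs: created
Act: pen[p→/pedrazer; c→nofo]
Obs: created
Act: census[]
Obs: 2
Act: pen[p→/daco/trutek/guli; c→wivi]
Obs: created
Act: census[]
Obs: 2
Act: recite[p→/daco/trutek/guli]
Obs: wivi
Act: lookup[k→zibigu_ur]
Obs: -766
Act: drop[k→sma]
Obs: 242
Act: listout[p→/daco]
Obs: [bodrob, trutek/]

Answer: [bodrob, trutek/]


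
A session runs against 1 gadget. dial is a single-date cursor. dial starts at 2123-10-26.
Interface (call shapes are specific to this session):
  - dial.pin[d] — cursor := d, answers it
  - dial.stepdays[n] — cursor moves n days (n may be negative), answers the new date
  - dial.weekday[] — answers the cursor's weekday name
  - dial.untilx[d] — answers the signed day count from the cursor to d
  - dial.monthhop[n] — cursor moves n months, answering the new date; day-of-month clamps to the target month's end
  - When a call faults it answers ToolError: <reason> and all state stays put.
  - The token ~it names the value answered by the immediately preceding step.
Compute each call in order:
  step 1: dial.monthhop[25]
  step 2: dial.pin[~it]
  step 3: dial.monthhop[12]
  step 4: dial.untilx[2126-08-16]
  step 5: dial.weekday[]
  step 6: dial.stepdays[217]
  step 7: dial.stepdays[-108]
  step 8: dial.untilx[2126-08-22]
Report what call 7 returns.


Answer: 2127-03-15

Derivation:
$ dial.monthhop n: 25
= 2125-11-26
$ dial.pin d: ~it
= 2125-11-26
$ dial.monthhop n: 12
= 2126-11-26
$ dial.untilx d: 2126-08-16
= -102
$ dial.weekday
= Tuesday
$ dial.stepdays n: 217
= 2127-07-01
$ dial.stepdays n: -108
= 2127-03-15
$ dial.untilx d: 2126-08-22
= -205


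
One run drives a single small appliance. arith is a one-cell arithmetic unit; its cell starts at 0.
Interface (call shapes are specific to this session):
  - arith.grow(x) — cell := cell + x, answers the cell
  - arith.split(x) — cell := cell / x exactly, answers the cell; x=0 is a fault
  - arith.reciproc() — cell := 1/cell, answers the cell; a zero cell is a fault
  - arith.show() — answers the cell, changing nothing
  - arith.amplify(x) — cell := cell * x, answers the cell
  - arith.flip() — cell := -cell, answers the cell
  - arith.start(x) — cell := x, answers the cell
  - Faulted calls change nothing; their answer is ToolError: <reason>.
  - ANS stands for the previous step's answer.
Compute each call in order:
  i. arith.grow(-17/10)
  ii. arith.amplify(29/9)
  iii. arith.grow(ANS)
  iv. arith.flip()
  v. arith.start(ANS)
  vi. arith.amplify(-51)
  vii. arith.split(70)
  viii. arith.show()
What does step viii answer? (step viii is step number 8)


Answer: -8381/1050

Derivation:
Step: arith.grow[x→-17/10]
Result: -17/10
Step: arith.amplify[x→29/9]
Result: -493/90
Step: arith.grow[x→ANS]
Result: -493/45
Step: arith.flip[]
Result: 493/45
Step: arith.start[x→ANS]
Result: 493/45
Step: arith.amplify[x→-51]
Result: -8381/15
Step: arith.split[x→70]
Result: -8381/1050
Step: arith.show[]
Result: -8381/1050


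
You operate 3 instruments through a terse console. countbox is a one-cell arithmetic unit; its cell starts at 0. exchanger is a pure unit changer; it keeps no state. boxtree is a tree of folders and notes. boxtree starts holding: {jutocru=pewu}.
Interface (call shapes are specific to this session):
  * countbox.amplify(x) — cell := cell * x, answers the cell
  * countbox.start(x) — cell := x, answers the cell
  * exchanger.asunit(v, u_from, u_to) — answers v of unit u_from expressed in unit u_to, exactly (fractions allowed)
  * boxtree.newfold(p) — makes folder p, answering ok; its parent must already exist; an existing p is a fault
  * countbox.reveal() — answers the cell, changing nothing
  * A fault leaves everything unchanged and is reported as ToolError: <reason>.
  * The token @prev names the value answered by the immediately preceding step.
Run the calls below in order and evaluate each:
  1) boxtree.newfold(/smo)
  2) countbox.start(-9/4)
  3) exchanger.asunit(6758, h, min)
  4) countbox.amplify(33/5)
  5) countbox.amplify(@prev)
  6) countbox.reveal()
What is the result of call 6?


Answer: 88209/400

Derivation:
>> boxtree.newfold(p=/smo)
<< ok
>> countbox.start(x=-9/4)
<< -9/4
>> exchanger.asunit(v=6758, u_from=h, u_to=min)
<< 405480
>> countbox.amplify(x=33/5)
<< -297/20
>> countbox.amplify(x=@prev)
<< 88209/400
>> countbox.reveal()
<< 88209/400


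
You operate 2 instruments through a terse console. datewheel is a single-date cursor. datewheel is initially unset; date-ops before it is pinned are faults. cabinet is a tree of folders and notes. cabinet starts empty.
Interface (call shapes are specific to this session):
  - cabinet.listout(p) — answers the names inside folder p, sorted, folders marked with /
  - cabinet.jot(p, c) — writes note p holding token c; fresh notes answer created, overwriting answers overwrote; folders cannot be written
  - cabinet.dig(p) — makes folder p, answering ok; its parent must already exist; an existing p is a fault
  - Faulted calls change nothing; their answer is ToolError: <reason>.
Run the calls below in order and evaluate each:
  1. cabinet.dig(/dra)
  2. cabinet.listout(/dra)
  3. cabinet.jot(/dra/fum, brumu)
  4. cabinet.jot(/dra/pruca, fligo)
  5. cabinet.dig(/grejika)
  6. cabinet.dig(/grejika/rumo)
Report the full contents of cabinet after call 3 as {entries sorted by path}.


I run cabinet.dig passing p=/dra, — result: ok.
Invoking cabinet.listout passing p=/dra, giving [].
Invoking cabinet.jot passing p=/dra/fum, c=brumu: created.
I call cabinet.jot passing p=/dra/pruca, c=fligo, giving created.
Invoking cabinet.dig passing p=/grejika, yielding ok.
I invoke cabinet.dig passing p=/grejika/rumo, and observe ok.

Answer: {dra/, dra/fum=brumu}


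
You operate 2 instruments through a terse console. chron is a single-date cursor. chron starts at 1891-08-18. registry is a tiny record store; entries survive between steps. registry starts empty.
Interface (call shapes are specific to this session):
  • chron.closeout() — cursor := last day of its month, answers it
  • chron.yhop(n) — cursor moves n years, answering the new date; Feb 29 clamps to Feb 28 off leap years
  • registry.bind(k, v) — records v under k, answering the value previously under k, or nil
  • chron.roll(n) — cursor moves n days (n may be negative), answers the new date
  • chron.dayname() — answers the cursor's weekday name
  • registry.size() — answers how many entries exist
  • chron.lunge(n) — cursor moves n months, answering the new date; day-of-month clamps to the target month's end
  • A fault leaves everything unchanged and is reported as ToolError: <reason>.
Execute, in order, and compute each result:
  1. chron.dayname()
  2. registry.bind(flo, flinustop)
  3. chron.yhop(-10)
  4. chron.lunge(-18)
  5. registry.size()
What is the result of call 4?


>> chron.dayname()
<< Tuesday
>> registry.bind(k='flo', v='flinustop')
<< nil
>> chron.yhop(n='-10')
<< 1881-08-18
>> chron.lunge(n='-18')
<< 1880-02-18
>> registry.size()
<< 1

Answer: 1880-02-18


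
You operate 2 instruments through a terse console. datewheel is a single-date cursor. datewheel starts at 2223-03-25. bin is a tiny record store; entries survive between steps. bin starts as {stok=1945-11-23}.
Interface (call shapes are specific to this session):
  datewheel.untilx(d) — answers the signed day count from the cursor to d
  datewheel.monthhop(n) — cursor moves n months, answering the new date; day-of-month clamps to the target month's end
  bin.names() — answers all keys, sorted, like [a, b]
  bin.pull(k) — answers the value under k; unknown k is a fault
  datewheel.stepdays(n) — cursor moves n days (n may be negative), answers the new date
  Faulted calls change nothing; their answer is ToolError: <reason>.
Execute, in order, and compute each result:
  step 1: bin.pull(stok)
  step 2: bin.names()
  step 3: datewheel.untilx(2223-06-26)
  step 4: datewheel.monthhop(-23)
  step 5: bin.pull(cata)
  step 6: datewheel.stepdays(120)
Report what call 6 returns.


Answer: 2221-08-23

Derivation:
I call bin.pull(k: stok), giving 1945-11-23.
I use bin.names(), and get [stok].
Calling datewheel.untilx(d: 2223-06-26), → 93.
Now I run datewheel.monthhop(n: -23), and see 2221-04-25.
I invoke bin.pull(k: cata), giving ToolError: no such key cata.
Then datewheel.stepdays(n: 120), which returns 2221-08-23.


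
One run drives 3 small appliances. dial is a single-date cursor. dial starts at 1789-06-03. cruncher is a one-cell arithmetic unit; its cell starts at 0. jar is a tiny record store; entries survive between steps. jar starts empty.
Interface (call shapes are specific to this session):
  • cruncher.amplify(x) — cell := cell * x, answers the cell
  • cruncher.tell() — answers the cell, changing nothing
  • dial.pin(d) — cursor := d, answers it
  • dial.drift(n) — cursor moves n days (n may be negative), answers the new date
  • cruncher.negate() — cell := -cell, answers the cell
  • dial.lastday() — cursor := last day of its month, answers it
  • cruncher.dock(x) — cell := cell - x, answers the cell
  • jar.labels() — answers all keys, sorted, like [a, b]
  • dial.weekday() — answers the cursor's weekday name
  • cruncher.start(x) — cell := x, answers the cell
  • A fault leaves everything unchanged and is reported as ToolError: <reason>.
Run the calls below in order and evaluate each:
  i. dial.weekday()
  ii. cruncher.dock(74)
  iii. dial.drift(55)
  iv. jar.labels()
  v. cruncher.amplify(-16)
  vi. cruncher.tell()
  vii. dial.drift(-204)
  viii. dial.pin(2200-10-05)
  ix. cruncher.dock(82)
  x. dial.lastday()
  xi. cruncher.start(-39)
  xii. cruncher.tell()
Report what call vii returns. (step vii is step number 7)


>> dial.weekday()
<< Wednesday
>> cruncher.dock(74)
<< -74
>> dial.drift(55)
<< 1789-07-28
>> jar.labels()
<< []
>> cruncher.amplify(-16)
<< 1184
>> cruncher.tell()
<< 1184
>> dial.drift(-204)
<< 1789-01-05
>> dial.pin(2200-10-05)
<< 2200-10-05
>> cruncher.dock(82)
<< 1102
>> dial.lastday()
<< 2200-10-31
>> cruncher.start(-39)
<< -39
>> cruncher.tell()
<< -39

Answer: 1789-01-05


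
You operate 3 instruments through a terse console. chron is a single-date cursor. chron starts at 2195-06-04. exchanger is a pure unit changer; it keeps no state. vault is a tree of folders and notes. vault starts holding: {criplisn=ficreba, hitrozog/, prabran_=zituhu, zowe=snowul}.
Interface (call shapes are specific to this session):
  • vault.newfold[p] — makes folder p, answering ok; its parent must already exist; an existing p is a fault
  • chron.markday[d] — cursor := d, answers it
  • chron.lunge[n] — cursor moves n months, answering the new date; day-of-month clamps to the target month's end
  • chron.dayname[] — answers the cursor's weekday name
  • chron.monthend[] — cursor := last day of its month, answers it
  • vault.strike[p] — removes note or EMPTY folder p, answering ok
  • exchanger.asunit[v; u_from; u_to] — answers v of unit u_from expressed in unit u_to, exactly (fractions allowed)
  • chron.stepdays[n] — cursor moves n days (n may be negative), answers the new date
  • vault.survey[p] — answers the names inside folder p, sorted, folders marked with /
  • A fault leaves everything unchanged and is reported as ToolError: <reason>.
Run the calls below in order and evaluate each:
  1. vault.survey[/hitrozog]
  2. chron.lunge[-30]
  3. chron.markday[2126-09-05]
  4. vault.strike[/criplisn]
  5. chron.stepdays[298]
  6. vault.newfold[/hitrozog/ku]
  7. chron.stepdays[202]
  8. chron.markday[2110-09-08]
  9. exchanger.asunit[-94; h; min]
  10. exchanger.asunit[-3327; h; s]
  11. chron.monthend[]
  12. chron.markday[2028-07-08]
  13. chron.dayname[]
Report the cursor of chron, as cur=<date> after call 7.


Answer: cur=2128-01-18

Derivation:
I run vault.survey(p=/hitrozog), and see [].
Next I call chron.lunge(n=-30), giving 2192-12-04.
Using chron.markday(d=2126-09-05), and observe 2126-09-05.
Using vault.strike(p=/criplisn), giving ok.
I try chron.stepdays(n=298), and see 2127-06-30.
Then vault.newfold(p=/hitrozog/ku), → ok.
I run chron.stepdays(n=202), and see 2128-01-18.
Invoking chron.markday(d=2110-09-08), — result: 2110-09-08.
Next I call exchanger.asunit(v=-94, u_from=h, u_to=min), and get -5640.
I invoke exchanger.asunit(v=-3327, u_from=h, u_to=s), → -11977200.
Invoking chron.monthend(), — result: 2110-09-30.
I run chron.markday(d=2028-07-08): 2028-07-08.
I run chron.dayname(), and get Saturday.


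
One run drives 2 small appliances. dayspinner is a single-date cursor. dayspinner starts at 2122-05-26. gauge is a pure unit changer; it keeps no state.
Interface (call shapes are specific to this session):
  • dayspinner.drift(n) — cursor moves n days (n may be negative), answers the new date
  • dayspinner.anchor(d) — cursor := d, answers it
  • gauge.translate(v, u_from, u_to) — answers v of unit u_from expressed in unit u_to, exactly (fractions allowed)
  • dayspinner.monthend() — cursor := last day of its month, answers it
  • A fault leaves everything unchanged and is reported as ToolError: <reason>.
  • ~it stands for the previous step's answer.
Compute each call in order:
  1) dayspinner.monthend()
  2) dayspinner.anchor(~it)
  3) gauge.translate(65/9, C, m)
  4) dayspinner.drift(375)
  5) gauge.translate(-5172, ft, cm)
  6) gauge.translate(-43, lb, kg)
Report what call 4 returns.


;; 1. dayspinner.monthend() ~> 2122-05-31
;; 2. dayspinner.anchor(d: ~it) ~> 2122-05-31
;; 3. gauge.translate(v: 65/9, u_from: C, u_to: m) ~> ToolError: incompatible units
;; 4. dayspinner.drift(n: 375) ~> 2123-06-10
;; 5. gauge.translate(v: -5172, u_from: ft, u_to: cm) ~> -3941064/25
;; 6. gauge.translate(v: -43, u_from: lb, u_to: kg) ~> -1950447191/100000000

Answer: 2123-06-10


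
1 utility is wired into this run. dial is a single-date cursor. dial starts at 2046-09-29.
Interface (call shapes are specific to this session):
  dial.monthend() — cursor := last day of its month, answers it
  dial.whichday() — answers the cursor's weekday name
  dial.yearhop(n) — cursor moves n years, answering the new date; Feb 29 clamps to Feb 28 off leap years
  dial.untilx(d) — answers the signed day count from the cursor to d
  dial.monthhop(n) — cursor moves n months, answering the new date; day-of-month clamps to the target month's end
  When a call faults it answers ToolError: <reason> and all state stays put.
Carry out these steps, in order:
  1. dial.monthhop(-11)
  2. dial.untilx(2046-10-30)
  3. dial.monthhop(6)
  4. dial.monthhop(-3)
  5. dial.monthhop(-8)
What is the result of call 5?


==> dial.monthhop(-11)
<== 2045-10-29
==> dial.untilx(2046-10-30)
<== 366
==> dial.monthhop(6)
<== 2046-04-29
==> dial.monthhop(-3)
<== 2046-01-29
==> dial.monthhop(-8)
<== 2045-05-29

Answer: 2045-05-29


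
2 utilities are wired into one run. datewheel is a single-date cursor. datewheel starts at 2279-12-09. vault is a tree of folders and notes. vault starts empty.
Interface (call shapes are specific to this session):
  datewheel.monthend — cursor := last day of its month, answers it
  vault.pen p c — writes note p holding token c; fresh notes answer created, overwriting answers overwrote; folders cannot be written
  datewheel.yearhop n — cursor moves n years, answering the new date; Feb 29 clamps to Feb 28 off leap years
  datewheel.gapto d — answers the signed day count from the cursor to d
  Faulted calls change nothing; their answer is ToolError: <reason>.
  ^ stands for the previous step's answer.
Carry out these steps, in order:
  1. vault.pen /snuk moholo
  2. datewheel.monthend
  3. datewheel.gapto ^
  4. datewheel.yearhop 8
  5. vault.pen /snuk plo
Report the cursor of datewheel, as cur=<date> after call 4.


Answer: cur=2287-12-31

Derivation:
>> vault.pen(p→/snuk, c→moholo)
<< created
>> datewheel.monthend()
<< 2279-12-31
>> datewheel.gapto(d→^)
<< 0
>> datewheel.yearhop(n→8)
<< 2287-12-31
>> vault.pen(p→/snuk, c→plo)
<< overwrote


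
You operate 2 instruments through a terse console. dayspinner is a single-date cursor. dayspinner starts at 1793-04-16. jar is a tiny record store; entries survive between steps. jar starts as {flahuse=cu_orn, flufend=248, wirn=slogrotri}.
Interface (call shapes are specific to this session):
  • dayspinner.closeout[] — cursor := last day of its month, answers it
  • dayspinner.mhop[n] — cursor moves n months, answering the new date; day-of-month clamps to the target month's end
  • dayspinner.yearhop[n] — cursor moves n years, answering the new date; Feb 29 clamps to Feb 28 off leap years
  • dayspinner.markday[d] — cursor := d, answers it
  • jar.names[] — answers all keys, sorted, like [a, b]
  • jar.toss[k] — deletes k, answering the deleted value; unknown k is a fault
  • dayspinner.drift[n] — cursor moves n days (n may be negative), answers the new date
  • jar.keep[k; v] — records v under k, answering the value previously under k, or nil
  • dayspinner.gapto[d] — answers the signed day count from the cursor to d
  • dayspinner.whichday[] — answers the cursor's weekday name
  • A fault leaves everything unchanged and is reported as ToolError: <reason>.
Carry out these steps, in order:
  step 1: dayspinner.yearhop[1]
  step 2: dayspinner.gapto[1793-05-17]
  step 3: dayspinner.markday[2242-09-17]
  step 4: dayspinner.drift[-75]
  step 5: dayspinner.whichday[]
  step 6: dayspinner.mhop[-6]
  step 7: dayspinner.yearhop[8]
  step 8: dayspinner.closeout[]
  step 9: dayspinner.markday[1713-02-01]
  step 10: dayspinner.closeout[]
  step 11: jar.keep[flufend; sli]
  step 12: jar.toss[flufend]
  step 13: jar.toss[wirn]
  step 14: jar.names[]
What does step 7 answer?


→ dayspinner.yearhop(n: 1)
← 1794-04-16
→ dayspinner.gapto(d: 1793-05-17)
← -334
→ dayspinner.markday(d: 2242-09-17)
← 2242-09-17
→ dayspinner.drift(n: -75)
← 2242-07-04
→ dayspinner.whichday()
← Monday
→ dayspinner.mhop(n: -6)
← 2242-01-04
→ dayspinner.yearhop(n: 8)
← 2250-01-04
→ dayspinner.closeout()
← 2250-01-31
→ dayspinner.markday(d: 1713-02-01)
← 1713-02-01
→ dayspinner.closeout()
← 1713-02-28
→ jar.keep(k: flufend, v: sli)
← 248
→ jar.toss(k: flufend)
← sli
→ jar.toss(k: wirn)
← slogrotri
→ jar.names()
← [flahuse]

Answer: 2250-01-04


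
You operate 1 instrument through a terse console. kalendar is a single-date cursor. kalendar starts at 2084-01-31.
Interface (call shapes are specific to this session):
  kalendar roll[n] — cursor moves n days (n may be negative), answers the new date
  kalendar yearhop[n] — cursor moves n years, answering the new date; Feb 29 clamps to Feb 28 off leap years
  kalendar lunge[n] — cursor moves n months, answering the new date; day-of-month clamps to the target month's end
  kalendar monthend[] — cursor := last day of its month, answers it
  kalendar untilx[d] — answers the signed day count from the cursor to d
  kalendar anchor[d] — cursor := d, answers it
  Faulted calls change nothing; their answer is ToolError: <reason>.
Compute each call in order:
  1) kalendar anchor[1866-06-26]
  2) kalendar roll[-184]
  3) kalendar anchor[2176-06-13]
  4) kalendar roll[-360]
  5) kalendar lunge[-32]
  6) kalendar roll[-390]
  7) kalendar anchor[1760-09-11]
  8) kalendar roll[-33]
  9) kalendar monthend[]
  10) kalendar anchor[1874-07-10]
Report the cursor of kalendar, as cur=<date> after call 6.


;; kalendar anchor(d: 1866-06-26) ~> 1866-06-26
;; kalendar roll(n: -184) ~> 1865-12-24
;; kalendar anchor(d: 2176-06-13) ~> 2176-06-13
;; kalendar roll(n: -360) ~> 2175-06-19
;; kalendar lunge(n: -32) ~> 2172-10-19
;; kalendar roll(n: -390) ~> 2171-09-25
;; kalendar anchor(d: 1760-09-11) ~> 1760-09-11
;; kalendar roll(n: -33) ~> 1760-08-09
;; kalendar monthend() ~> 1760-08-31
;; kalendar anchor(d: 1874-07-10) ~> 1874-07-10

Answer: cur=2171-09-25


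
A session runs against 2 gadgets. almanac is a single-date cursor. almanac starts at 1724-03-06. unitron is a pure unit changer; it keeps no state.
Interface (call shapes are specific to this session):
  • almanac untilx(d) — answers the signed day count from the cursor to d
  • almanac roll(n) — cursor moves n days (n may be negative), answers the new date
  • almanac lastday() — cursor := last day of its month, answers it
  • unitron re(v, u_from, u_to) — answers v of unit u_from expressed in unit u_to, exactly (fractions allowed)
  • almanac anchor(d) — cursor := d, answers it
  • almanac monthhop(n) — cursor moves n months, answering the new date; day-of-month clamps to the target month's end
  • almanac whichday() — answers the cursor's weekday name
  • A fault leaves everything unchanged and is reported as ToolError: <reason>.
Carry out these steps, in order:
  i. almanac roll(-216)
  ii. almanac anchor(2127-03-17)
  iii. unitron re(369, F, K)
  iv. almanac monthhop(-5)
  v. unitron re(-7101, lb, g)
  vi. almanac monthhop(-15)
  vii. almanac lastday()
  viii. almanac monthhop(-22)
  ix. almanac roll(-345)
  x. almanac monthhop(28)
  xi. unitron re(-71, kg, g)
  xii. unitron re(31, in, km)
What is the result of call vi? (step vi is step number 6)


-- almanac roll(n: -216) => 1723-08-03
-- almanac anchor(d: 2127-03-17) => 2127-03-17
-- unitron re(v: 369, u_from: F, u_to: K) => 82867/180
-- almanac monthhop(n: -5) => 2126-10-17
-- unitron re(v: -7101, u_from: lb, u_to: g) => -322095941937/100000
-- almanac monthhop(n: -15) => 2125-07-17
-- almanac lastday() => 2125-07-31
-- almanac monthhop(n: -22) => 2123-09-30
-- almanac roll(n: -345) => 2122-10-20
-- almanac monthhop(n: 28) => 2125-02-20
-- unitron re(v: -71, u_from: kg, u_to: g) => -71000
-- unitron re(v: 31, u_from: in, u_to: km) => 3937/5000000

Answer: 2125-07-17


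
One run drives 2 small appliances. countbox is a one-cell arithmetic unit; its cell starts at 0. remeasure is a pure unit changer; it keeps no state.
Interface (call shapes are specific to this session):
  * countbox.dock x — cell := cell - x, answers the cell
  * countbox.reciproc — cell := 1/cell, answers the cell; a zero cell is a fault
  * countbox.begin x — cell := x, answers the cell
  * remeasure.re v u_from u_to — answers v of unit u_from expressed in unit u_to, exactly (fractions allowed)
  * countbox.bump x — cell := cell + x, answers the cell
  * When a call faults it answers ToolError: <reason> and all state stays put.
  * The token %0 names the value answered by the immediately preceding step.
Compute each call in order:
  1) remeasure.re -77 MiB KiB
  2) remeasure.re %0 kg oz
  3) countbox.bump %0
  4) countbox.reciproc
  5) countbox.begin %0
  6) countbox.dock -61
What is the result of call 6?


Answer: 99942399410919/1638400000000

Derivation:
% re v: -77 u_from: MiB u_to: KiB
:: -78848
% re v: %0 u_from: kg u_to: oz
:: -1638400000000/589081
% bump x: %0
:: -1638400000000/589081
% reciproc
:: -589081/1638400000000
% begin x: %0
:: -589081/1638400000000
% dock x: -61
:: 99942399410919/1638400000000


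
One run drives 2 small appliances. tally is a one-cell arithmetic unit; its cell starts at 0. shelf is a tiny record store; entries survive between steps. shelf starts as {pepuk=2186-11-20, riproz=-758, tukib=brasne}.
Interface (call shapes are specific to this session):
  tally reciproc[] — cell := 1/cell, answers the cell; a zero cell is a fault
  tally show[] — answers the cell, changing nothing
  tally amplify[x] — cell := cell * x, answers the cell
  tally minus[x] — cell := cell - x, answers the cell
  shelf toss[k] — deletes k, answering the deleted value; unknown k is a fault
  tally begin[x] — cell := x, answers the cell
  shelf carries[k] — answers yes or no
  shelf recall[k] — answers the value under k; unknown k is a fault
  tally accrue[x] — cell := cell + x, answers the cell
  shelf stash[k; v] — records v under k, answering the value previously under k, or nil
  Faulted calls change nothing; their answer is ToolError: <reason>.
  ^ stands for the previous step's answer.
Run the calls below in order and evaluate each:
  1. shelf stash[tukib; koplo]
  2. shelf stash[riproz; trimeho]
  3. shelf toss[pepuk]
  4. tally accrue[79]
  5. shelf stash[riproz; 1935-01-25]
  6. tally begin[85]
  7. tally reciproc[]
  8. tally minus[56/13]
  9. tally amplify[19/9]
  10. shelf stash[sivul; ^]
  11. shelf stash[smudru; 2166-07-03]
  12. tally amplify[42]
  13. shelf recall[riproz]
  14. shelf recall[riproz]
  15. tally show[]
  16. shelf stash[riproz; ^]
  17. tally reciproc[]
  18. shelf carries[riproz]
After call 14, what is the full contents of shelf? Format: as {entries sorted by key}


I try shelf stash on k: tukib, v: koplo, — result: brasne.
I use shelf stash on k: riproz, v: trimeho, giving -758.
Next I call shelf toss on k: pepuk: 2186-11-20.
I try tally accrue on x: 79, which returns 79.
Using shelf stash on k: riproz, v: 1935-01-25, which returns trimeho.
Now I run tally begin on x: 85, giving 85.
I call tally reciproc(), yielding 1/85.
I call tally minus on x: 56/13, giving -4747/1105.
Invoking tally amplify on x: 19/9, and get -90193/9945.
Calling shelf stash on k: sivul, v: ^, and get nil.
I try shelf stash on k: smudru, v: 2166-07-03, and get nil.
Next I call tally amplify on x: 42, and get -1262702/3315.
Next I call shelf recall on k: riproz, → 1935-01-25.
I try shelf recall on k: riproz, and see 1935-01-25.
I call tally show, and see -1262702/3315.
Now I run shelf stash on k: riproz, v: ^, → 1935-01-25.
Calling tally reciproc(): -3315/1262702.
Using shelf carries on k: riproz, and see yes.

Answer: {riproz=1935-01-25, sivul=-90193/9945, smudru=2166-07-03, tukib=koplo}


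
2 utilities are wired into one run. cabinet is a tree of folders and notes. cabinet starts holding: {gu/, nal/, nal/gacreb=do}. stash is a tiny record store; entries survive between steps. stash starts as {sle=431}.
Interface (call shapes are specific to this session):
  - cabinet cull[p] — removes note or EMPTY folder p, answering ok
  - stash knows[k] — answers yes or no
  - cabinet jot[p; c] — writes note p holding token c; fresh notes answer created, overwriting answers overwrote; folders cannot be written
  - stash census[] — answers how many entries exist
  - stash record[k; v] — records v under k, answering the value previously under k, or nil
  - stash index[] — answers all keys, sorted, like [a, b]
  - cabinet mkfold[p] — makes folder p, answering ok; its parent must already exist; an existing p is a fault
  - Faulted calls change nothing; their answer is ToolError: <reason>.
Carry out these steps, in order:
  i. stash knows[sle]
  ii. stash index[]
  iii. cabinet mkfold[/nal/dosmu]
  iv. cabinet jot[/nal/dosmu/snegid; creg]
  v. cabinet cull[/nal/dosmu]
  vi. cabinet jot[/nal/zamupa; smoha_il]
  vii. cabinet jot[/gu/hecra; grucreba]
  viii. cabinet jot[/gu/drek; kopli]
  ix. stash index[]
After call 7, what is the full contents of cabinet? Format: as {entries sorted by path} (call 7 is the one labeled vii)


>>> stash knows sle
:: yes
>>> stash index
:: [sle]
>>> cabinet mkfold /nal/dosmu
:: ok
>>> cabinet jot /nal/dosmu/snegid creg
:: created
>>> cabinet cull /nal/dosmu
:: ToolError: not empty
>>> cabinet jot /nal/zamupa smoha_il
:: created
>>> cabinet jot /gu/hecra grucreba
:: created
>>> cabinet jot /gu/drek kopli
:: created
>>> stash index
:: [sle]

Answer: {gu/, gu/hecra=grucreba, nal/, nal/dosmu/, nal/dosmu/snegid=creg, nal/gacreb=do, nal/zamupa=smoha_il}


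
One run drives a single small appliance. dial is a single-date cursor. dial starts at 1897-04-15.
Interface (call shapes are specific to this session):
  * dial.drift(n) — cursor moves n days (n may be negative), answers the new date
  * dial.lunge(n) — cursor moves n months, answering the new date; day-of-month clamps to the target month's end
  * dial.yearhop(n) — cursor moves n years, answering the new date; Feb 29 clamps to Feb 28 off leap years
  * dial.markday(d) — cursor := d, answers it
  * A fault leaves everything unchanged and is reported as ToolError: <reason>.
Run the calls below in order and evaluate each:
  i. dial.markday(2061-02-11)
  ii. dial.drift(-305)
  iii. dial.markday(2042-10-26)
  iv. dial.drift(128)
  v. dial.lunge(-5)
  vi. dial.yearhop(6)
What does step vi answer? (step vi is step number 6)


Then markday using d=2061-02-11, and observe 2061-02-11.
Now I run drift using n=-305, — result: 2060-04-12.
Next I call markday using d=2042-10-26, — result: 2042-10-26.
Invoking drift using n=128, → 2043-03-03.
I use lunge using n=-5, yielding 2042-10-03.
I invoke yearhop using n=6, and observe 2048-10-03.

Answer: 2048-10-03
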